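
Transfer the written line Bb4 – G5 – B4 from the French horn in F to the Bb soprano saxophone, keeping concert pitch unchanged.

F4 D5 F#4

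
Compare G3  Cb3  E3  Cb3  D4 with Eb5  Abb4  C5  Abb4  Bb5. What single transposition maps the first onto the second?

From G3 to Eb5 is 13 letter names — a thirteenth of some quality.
G3 to Eb5 is 20 semitones, which makes it a minor thirteenth; the second version is higher, so the direction is up.
Checking another pair — D4 → Bb5 — gives the same interval.

up a minor thirteenth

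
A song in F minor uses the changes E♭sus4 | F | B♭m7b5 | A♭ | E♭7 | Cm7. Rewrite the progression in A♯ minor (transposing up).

F minor up to A♯ minor is an augmented third; each chord root moves by that interval while the quality stays the same.
E♭sus4: root E♭ up an augmented third → G#, giving G#sus4.
F: root F up an augmented third → A#, giving A#.
B♭m7b5: root B♭ up an augmented third → D#, giving D#m7b5.
A♭: root A♭ up an augmented third → C#, giving C#.
E♭7: root E♭ up an augmented third → G#, giving G#7.
Cm7: root C up an augmented third → E#, giving E#m7.

G#sus4 A# D#m7b5 C# G#7 E#m7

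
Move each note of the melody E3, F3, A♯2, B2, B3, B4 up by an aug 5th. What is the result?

B#3 C#4 E##3 F##3 F##4 F##5

An augmented fifth up from E3 gives B#3.
F3 up an augmented fifth is C#4.
A#2: a fifth up reaches E, and 8 semitones makes it E##3.
An augmented fifth up from B2 gives F##3.
B3 up an augmented fifth is F##4.
An augmented fifth up from B4 gives F##5.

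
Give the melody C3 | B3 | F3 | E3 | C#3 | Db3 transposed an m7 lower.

D2 C#3 G2 F#2 D#2 Eb2

C3 -> D2
B3 -> C#3
F3 -> G2
E3 -> F#2
C#3 -> D#2
Db3 -> Eb2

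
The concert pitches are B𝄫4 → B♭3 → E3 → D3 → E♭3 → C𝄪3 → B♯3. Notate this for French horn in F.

Written C4 sounds as F3 on the French horn in F, so concert pitches are written a perfect fifth up.
Bbb4 becomes Fb5
Bb3 becomes F4
E3 becomes B3
D3 becomes A3
Eb3 becomes Bb3
C##3 becomes G##3
B#3 becomes F##4

Fb5 F4 B3 A3 Bb3 G##3 F##4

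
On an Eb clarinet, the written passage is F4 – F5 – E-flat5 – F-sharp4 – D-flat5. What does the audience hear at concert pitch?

Written C4 on the Eb clarinet sounds as Eb4, a minor third higher; apply that shift to every note.
F4 -> Ab4
F5 -> Ab5
Eb5 -> Gb5
F#4 -> A4
Db5 -> Fb5

Ab4 Ab5 Gb5 A4 Fb5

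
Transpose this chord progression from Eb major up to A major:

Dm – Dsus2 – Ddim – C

Eb major up to A major is an augmented fourth; each chord root moves by that interval while the quality stays the same.
Dm: root D up an augmented fourth → G#, giving G#m.
Dsus2: root D up an augmented fourth → G#, giving G#sus2.
Ddim: root D up an augmented fourth → G#, giving G#dim.
C: root C up an augmented fourth → F#, giving F#.

G#m G#sus2 G#dim F#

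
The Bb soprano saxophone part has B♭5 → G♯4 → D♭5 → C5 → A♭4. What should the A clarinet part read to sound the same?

First find concert pitch: the Bb soprano saxophone sounds a major second below written, so B♭5 G♯4 D♭5 C5 A♭4 sounds Ab5 F#4 Cb5 Bb4 Gb4.
Then write for A clarinet: it sounds a minor third below written, so the part must be a minor third above concert.
Ab5 → Cb6
F#4 → A4
Cb5 → Ebb5
Bb4 → Db5
Gb4 → Bbb4

Cb6 A4 Ebb5 Db5 Bbb4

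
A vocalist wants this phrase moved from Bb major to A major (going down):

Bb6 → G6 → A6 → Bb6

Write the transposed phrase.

A6 F#6 G#6 A6

From Bb down to A is a minor second; apply that to each pitch.
Bb6 gives A6
G6 gives F#6
A6 gives G#6
Bb6 gives A6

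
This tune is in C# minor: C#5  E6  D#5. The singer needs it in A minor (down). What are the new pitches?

A4 C6 B4

C# minor to A minor down is a major third, so every note moves down by that interval.
C#5 gives A4
E6 gives C6
D#5 gives B4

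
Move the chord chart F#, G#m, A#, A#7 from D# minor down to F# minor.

D# minor down to F# minor is a major sixth; each chord root moves by that interval while the quality stays the same.
F#: root F# down a major sixth → A, giving A.
G#m: root G# down a major sixth → B, giving Bm.
A#: root A# down a major sixth → C#, giving C#.
A#7: root A# down a major sixth → C#, giving C#7.

A Bm C# C#7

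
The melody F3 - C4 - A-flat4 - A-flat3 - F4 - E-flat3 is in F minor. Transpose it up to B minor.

F minor to B minor up is an augmented fourth, so every note moves up by that interval.
F3 becomes B3
C4 becomes F#4
Ab4 becomes D5
Ab3 becomes D4
F4 becomes B4
Eb3 becomes A3

B3 F#4 D5 D4 B4 A3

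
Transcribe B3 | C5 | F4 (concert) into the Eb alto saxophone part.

The Eb alto saxophone sounds a major sixth below written, so the written part must be a major sixth above concert — transpose each note up.
B3 → G#4
C5 → A5
F4 → D5

G#4 A5 D5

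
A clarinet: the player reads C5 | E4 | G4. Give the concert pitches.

The A clarinet sounds a minor third below written, so transpose each written note down a minor third.
C5 gives A4
E4 gives C#4
G4 gives E4

A4 C#4 E4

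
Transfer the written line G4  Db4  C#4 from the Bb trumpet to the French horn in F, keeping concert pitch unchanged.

C5 Gb4 F#4

First find concert pitch: the Bb trumpet sounds a major second below written, so G4 Db4 C#4 sounds F4 Cb4 B3.
Then write for French horn in F: it sounds a perfect fifth below written, so the part must be a perfect fifth above concert.
F4 → C5
Cb4 → Gb4
B3 → F#4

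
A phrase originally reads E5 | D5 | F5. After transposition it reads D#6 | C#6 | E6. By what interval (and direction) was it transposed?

up a major seventh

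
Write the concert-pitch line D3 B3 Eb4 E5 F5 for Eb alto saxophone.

Written C4 sounds as Eb3 on the Eb alto saxophone, so concert pitches are written a major sixth up.
D3 to B3
B3 to G#4
Eb4 to C5
E5 to C#6
F5 to D6

B3 G#4 C5 C#6 D6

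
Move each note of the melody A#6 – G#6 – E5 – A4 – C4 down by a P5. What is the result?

D#6 C#6 A4 D4 F3

A#6 becomes D#6
G#6 becomes C#6
E5 becomes A4
A4 becomes D4
C4 becomes F3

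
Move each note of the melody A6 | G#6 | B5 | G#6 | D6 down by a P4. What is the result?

A6 to E6
G#6 to D#6
B5 to F#5
G#6 to D#6
D6 to A5

E6 D#6 F#5 D#6 A5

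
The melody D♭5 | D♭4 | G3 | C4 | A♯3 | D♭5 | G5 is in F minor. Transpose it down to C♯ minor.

From F down to C♯ is a diminished fourth; apply that to each pitch.
Db5 -> A4
Db4 -> A3
G3 -> D#3
C4 -> G#3
A#3 -> E##3
Db5 -> A4
G5 -> D#5

A4 A3 D#3 G#3 E##3 A4 D#5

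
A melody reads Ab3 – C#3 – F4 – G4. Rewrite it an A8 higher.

A4 C##4 F#5 G#5

Ab3 becomes A4
C#3 becomes C##4
F4 becomes F#5
G4 becomes G#5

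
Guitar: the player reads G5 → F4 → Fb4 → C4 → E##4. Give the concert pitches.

Written C4 on the guitar sounds as C3, a perfect octave lower; apply that shift to every note.
G5 to G4
F4 to F3
Fb4 to Fb3
C4 to C3
E##4 to E##3

G4 F3 Fb3 C3 E##3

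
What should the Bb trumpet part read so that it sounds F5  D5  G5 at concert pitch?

G5 E5 A5

Written C4 sounds as Bb3 on the Bb trumpet, so concert pitches are written a major second up.
F5 → G5
D5 → E5
G5 → A5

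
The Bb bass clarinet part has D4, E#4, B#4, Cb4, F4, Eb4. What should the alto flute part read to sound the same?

First find concert pitch: the Bb bass clarinet sounds a major ninth below written, so D4 E#4 B#4 Cb4 F4 Eb4 sounds C3 D#3 A#3 Bbb2 Eb3 Db3.
Then write for alto flute: it sounds a perfect fourth below written, so the part must be a perfect fourth above concert.
C3 → F3
D#3 → G#3
A#3 → D#4
Bbb2 → Ebb3
Eb3 → Ab3
Db3 → Gb3

F3 G#3 D#4 Ebb3 Ab3 Gb3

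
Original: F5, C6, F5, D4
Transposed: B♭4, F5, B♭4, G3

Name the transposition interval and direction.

down a perfect fifth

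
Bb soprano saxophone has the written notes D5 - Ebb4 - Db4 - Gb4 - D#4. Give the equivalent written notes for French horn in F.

First find concert pitch: the Bb soprano saxophone sounds a major second below written, so D5 Ebb4 Db4 Gb4 D#4 sounds C5 Dbb4 Cb4 Fb4 C#4.
Then write for French horn in F: it sounds a perfect fifth below written, so the part must be a perfect fifth above concert.
C5 → G5
Dbb4 → Abb4
Cb4 → Gb4
Fb4 → Cb5
C#4 → G#4

G5 Abb4 Gb4 Cb5 G#4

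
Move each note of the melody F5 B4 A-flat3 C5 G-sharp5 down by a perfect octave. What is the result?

F4 B3 Ab2 C4 G#4

F5 → F4
B4 → B3
Ab3 → Ab2
C5 → C4
G#5 → G#4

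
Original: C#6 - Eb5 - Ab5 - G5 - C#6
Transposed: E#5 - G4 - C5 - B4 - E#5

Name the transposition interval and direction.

From C#6 to E#5 is 6 letter names — a sixth of some quality.
E#5 to C#6 is 8 semitones, which makes it a minor sixth; the second version is lower, so the direction is down.
Checking another pair — C#6 → E#5 — gives the same interval.

down a minor sixth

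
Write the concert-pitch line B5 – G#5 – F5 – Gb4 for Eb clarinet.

Written C4 sounds as Eb4 on the Eb clarinet, so concert pitches are written a minor third down.
B5 becomes G#5
G#5 becomes E#5
F5 becomes D5
Gb4 becomes Eb4

G#5 E#5 D5 Eb4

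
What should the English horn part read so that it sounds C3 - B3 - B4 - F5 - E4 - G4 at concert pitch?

G3 F#4 F#5 C6 B4 D5

Written C4 sounds as F3 on the English horn, so concert pitches are written a perfect fifth up.
C3 becomes G3
B3 becomes F#4
B4 becomes F#5
F5 becomes C6
E4 becomes B4
G4 becomes D5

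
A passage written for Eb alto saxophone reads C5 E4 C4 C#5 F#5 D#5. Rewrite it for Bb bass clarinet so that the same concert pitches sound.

F5 A4 F4 F#5 B5 G#5

First find concert pitch: the Eb alto saxophone sounds a major sixth below written, so C5 E4 C4 C#5 F#5 D#5 sounds Eb4 G3 Eb3 E4 A4 F#4.
Then write for Bb bass clarinet: it sounds a major ninth below written, so the part must be a major ninth above concert.
Eb4 → F5
G3 → A4
Eb3 → F4
E4 → F#5
A4 → B5
F#4 → G#5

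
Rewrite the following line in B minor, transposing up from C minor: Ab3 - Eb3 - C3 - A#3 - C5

C minor to B minor up is a major seventh, so every note moves up by that interval.
Ab3 -> G4
Eb3 -> D4
C3 -> B3
A#3 -> G##4
C5 -> B5

G4 D4 B3 G##4 B5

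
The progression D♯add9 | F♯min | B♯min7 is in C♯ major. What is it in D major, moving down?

Eadd9 Gmin C#min7

C♯ major down to D major is a major seventh; each chord root moves by that interval while the quality stays the same.
D♯add9: root D♯ down a major seventh → E, giving Eadd9.
F♯min: root F♯ down a major seventh → G, giving Gmin.
B♯min7: root B♯ down a major seventh → C#, giving C#min7.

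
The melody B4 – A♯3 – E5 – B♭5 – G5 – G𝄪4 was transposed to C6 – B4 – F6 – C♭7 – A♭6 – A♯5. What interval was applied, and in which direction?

up a minor ninth

Take the first pair: B4 → C6. B to C spans 9 letter names, so the interval is some kind of ninth.
B4 to C6 is 13 semitones, which makes it a minor ninth; the second version is higher, so the direction is up.
Checking another pair — G##4 → A#5 — gives the same interval.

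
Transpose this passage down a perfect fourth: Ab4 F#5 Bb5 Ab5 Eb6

Eb4 C#5 F5 Eb5 Bb5

Ab4 gives Eb4
F#5 gives C#5
Bb5 gives F5
Ab5 gives Eb5
Eb6 gives Bb5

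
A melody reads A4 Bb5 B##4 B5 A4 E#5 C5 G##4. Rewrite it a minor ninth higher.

A4 gives Bb5
Bb5 gives Cb7
B##4 gives C##6
B5 gives C7
A4 gives Bb5
E#5 gives F#6
C5 gives Db6
G##4 gives A#5

Bb5 Cb7 C##6 C7 Bb5 F#6 Db6 A#5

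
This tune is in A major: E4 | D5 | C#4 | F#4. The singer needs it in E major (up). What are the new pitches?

From A up to E is a perfect fifth; apply that to each pitch.
E4 -> B4
D5 -> A5
C#4 -> G#4
F#4 -> C#5

B4 A5 G#4 C#5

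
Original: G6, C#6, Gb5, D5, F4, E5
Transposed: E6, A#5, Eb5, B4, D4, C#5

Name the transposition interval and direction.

down a minor third

From G6 to E6 is 3 letter names — a third of some quality.
E6 to G6 is 3 semitones, which makes it a minor third; the second version is lower, so the direction is down.
Checking another pair — E5 → C#5 — gives the same interval.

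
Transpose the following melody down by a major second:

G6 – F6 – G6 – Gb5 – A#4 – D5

G6 down a major second is F6.
F6: a second down reaches E, and 2 semitones makes it Eb6.
A major second down from G6 gives F6.
Gb5 down a major second is Fb5.
A#4 down a major second is G#4.
A major second down from D5 gives C5.

F6 Eb6 F6 Fb5 G#4 C5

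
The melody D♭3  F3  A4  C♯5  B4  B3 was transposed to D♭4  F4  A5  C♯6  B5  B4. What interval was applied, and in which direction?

From Db3 to Db4 is 8 letter names — an octave of some quality.
Db3 to Db4 is 12 semitones, which makes it a perfect octave; the second version is higher, so the direction is up.
Checking another pair — B3 → B4 — gives the same interval.

up a perfect octave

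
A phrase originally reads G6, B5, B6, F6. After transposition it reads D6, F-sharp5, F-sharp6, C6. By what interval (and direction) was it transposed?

Take the first pair: G6 → D6. G to D spans 4 letter names, so the interval is some kind of fourth.
D6 to G6 is 5 semitones, which makes it a perfect fourth; the second version is lower, so the direction is down.
Checking another pair — F6 → C6 — gives the same interval.

down a perfect fourth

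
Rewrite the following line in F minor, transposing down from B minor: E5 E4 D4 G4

Bb4 Bb3 Ab3 Db4

From B down to F is an augmented fourth; apply that to each pitch.
E5 to Bb4
E4 to Bb3
D4 to Ab3
G4 to Db4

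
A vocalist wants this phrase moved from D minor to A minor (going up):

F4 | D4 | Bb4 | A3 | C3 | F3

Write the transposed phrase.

D minor to A minor up is a perfect fifth, so every note moves up by that interval.
F4 gives C5
D4 gives A4
Bb4 gives F5
A3 gives E4
C3 gives G3
F3 gives C4

C5 A4 F5 E4 G3 C4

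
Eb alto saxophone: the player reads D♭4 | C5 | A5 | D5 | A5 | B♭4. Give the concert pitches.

The Eb alto saxophone sounds a major sixth below written, so transpose each written note down a major sixth.
Db4 gives Fb3
C5 gives Eb4
A5 gives C5
D5 gives F4
A5 gives C5
Bb4 gives Db4

Fb3 Eb4 C5 F4 C5 Db4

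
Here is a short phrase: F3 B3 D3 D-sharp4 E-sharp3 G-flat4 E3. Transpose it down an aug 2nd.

F3: a second down reaches E, and 3 semitones makes it Ebb3.
B3 down an augmented second is Ab3.
D3: a second down reaches C, and 3 semitones makes it Cb3.
D#4: a second down reaches C, and 3 semitones makes it C4.
An augmented second down from E#3 gives D3.
Gb4 down an augmented second is Fbb4.
E3: a second down reaches D, and 3 semitones makes it Db3.

Ebb3 Ab3 Cb3 C4 D3 Fbb4 Db3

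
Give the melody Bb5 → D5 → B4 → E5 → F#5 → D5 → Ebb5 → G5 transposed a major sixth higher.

G6 B5 G#5 C#6 D#6 B5 Cb6 E6

Bb5: a sixth up reaches G, and 9 semitones makes it G6.
A major sixth up from D5 gives B5.
B4: a sixth up reaches G, and 9 semitones makes it G#5.
A major sixth up from E5 gives C#6.
F#5 up a major sixth is D#6.
D5 up a major sixth is B5.
A major sixth up from Ebb5 gives Cb6.
A major sixth up from G5 gives E6.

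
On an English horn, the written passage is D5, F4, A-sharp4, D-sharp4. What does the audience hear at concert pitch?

G4 Bb3 D#4 G#3

Written C4 on the English horn sounds as F3, a perfect fifth lower; apply that shift to every note.
D5 to G4
F4 to Bb3
A#4 to D#4
D#4 to G#3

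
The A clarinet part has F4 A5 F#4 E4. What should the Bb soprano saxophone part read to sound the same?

E4 G#5 E#4 D#4

First find concert pitch: the A clarinet sounds a minor third below written, so F4 A5 F#4 E4 sounds D4 F#5 D#4 C#4.
Then write for Bb soprano saxophone: it sounds a major second below written, so the part must be a major second above concert.
D4 → E4
F#5 → G#5
D#4 → E#4
C#4 → D#4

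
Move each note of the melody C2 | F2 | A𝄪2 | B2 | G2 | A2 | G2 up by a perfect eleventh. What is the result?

F3 Bb3 D##4 E4 C4 D4 C4

C2 becomes F3
F2 becomes Bb3
A##2 becomes D##4
B2 becomes E4
G2 becomes C4
A2 becomes D4
G2 becomes C4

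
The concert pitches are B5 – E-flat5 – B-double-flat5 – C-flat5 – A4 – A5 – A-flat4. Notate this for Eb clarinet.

The Eb clarinet sounds a minor third above written, so the written part must be a minor third below concert — transpose each note down.
B5 → G#5
Eb5 → C5
Bbb5 → Gb5
Cb5 → Ab4
A4 → F#4
A5 → F#5
Ab4 → F4

G#5 C5 Gb5 Ab4 F#4 F#5 F4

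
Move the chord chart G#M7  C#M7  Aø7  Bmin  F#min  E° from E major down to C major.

EM7 AM7 Fø7 Gmin Dmin C°

E major down to C major is a major third; each chord root moves by that interval while the quality stays the same.
G#M7: root G# down a major third → E, giving EM7.
C#M7: root C# down a major third → A, giving AM7.
Aø7: root A down a major third → F, giving Fø7.
Bmin: root B down a major third → G, giving Gmin.
F#min: root F# down a major third → D, giving Dmin.
E°: root E down a major third → C, giving C°.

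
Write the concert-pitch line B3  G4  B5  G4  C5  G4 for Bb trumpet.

C#4 A4 C#6 A4 D5 A4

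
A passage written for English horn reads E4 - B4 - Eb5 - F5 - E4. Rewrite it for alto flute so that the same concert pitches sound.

First find concert pitch: the English horn sounds a perfect fifth below written, so E4 B4 Eb5 F5 E4 sounds A3 E4 Ab4 Bb4 A3.
Then write for alto flute: it sounds a perfect fourth below written, so the part must be a perfect fourth above concert.
A3 → D4
E4 → A4
Ab4 → Db5
Bb4 → Eb5
A3 → D4

D4 A4 Db5 Eb5 D4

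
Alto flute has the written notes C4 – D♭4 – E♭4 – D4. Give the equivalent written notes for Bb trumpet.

A3 Bb3 C4 B3

First find concert pitch: the alto flute sounds a perfect fourth below written, so C4 D♭4 E♭4 D4 sounds G3 Ab3 Bb3 A3.
Then write for Bb trumpet: it sounds a major second below written, so the part must be a major second above concert.
G3 → A3
Ab3 → Bb3
Bb3 → C4
A3 → B3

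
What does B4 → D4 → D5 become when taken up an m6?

G5 Bb4 Bb5

B4 -> G5
D4 -> Bb4
D5 -> Bb5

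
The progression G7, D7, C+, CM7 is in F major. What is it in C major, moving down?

D7 A7 G+ GM7

F major down to C major is a perfect fourth; each chord root moves by that interval while the quality stays the same.
G7: root G down a perfect fourth → D, giving D7.
D7: root D down a perfect fourth → A, giving A7.
C+: root C down a perfect fourth → G, giving G+.
CM7: root C down a perfect fourth → G, giving GM7.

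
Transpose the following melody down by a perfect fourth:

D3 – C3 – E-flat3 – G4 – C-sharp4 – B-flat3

A2 G2 Bb2 D4 G#3 F3

A perfect fourth down from D3 gives A2.
C3 down a perfect fourth is G2.
A perfect fourth down from Eb3 gives Bb2.
G4: a fourth down reaches D, and 5 semitones makes it D4.
C#4 down a perfect fourth is G#3.
Bb3 down a perfect fourth is F3.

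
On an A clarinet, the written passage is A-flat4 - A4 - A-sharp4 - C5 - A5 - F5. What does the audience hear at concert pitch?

Written C4 on the A clarinet sounds as A3, a minor third lower; apply that shift to every note.
Ab4 becomes F4
A4 becomes F#4
A#4 becomes F##4
C5 becomes A4
A5 becomes F#5
F5 becomes D5

F4 F#4 F##4 A4 F#5 D5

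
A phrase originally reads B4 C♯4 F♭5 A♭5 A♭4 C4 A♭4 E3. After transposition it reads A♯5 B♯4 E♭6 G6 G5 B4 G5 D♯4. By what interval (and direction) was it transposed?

up a major seventh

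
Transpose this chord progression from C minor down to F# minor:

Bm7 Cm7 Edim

E#m7 F#m7 A#dim

C minor down to F# minor is a diminished fifth; each chord root moves by that interval while the quality stays the same.
Bm7: root B down a diminished fifth → E#, giving E#m7.
Cm7: root C down a diminished fifth → F#, giving F#m7.
Edim: root E down a diminished fifth → A#, giving A#dim.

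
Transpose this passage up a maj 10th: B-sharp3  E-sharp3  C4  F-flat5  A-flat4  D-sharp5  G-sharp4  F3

D##5 G##4 E5 Ab6 C6 F##6 B#5 A4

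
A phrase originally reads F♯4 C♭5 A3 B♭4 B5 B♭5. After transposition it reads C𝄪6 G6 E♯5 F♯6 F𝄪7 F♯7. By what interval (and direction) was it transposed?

up an augmented twelfth

Take the first pair: F#4 → C##6. F to C spans 12 letter names, so the interval is some kind of twelfth.
F#4 to C##6 is 20 semitones, which makes it an augmented twelfth; the second version is higher, so the direction is up.
Checking another pair — Bb5 → F#7 — gives the same interval.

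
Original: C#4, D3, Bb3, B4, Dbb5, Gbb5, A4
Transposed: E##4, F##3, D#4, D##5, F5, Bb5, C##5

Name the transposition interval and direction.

up an augmented third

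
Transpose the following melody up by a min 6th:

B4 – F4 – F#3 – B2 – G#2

B4 to G5
F4 to Db5
F#3 to D4
B2 to G3
G#2 to E3

G5 Db5 D4 G3 E3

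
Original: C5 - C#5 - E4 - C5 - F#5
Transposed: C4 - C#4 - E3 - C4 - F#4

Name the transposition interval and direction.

down a perfect octave

From C5 to C4 is 8 letter names — an octave of some quality.
C4 to C5 is 12 semitones, which makes it a perfect octave; the second version is lower, so the direction is down.
Checking another pair — F#5 → F#4 — gives the same interval.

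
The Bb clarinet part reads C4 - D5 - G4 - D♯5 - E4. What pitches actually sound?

Bb3 C5 F4 C#5 D4

Written C4 on the Bb clarinet sounds as Bb3, a major second lower; apply that shift to every note.
C4 -> Bb3
D5 -> C5
G4 -> F4
D#5 -> C#5
E4 -> D4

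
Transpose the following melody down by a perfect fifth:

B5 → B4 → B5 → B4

E5 E4 E5 E4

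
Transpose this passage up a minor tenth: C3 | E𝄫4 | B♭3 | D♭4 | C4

Eb4 Gbb5 Db5 Fb5 Eb5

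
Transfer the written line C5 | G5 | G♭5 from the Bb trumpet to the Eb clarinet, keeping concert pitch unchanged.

First find concert pitch: the Bb trumpet sounds a major second below written, so C5 G5 G♭5 sounds Bb4 F5 Fb5.
Then write for Eb clarinet: it sounds a minor third above written, so the part must be a minor third below concert.
Bb4 → G4
F5 → D5
Fb5 → Db5

G4 D5 Db5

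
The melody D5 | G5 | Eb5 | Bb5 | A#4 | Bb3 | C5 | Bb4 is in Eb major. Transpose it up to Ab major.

Eb major to Ab major up is a perfect fourth, so every note moves up by that interval.
D5 becomes G5
G5 becomes C6
Eb5 becomes Ab5
Bb5 becomes Eb6
A#4 becomes D#5
Bb3 becomes Eb4
C5 becomes F5
Bb4 becomes Eb5

G5 C6 Ab5 Eb6 D#5 Eb4 F5 Eb5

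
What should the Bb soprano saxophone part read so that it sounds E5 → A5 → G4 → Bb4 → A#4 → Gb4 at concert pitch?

Written C4 sounds as Bb3 on the Bb soprano saxophone, so concert pitches are written a major second up.
E5 becomes F#5
A5 becomes B5
G4 becomes A4
Bb4 becomes C5
A#4 becomes B#4
Gb4 becomes Ab4

F#5 B5 A4 C5 B#4 Ab4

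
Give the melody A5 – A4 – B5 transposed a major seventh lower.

Bb4 Bb3 C5

A major seventh down from A5 gives Bb4.
A major seventh down from A4 gives Bb3.
A major seventh down from B5 gives C5.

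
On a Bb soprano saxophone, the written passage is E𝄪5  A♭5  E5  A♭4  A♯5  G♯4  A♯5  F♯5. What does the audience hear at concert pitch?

Written C4 on the Bb soprano saxophone sounds as Bb3, a major second lower; apply that shift to every note.
E##5 becomes D##5
Ab5 becomes Gb5
E5 becomes D5
Ab4 becomes Gb4
A#5 becomes G#5
G#4 becomes F#4
A#5 becomes G#5
F#5 becomes E5

D##5 Gb5 D5 Gb4 G#5 F#4 G#5 E5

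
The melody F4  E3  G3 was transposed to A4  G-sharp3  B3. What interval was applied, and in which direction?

up a major third

From F4 to A4 is 3 letter names — a third of some quality.
F4 to A4 is 4 semitones, which makes it a major third; the second version is higher, so the direction is up.
Checking another pair — G3 → B3 — gives the same interval.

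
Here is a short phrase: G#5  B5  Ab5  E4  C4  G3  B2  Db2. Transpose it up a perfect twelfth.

D#7 F#7 Eb7 B5 G5 D5 F#4 Ab3

G#5: a twelfth up reaches D, and 19 semitones makes it D#7.
B5: a twelfth up reaches F, and 19 semitones makes it F#7.
Ab5: a twelfth up reaches E, and 19 semitones makes it Eb7.
E4 up a perfect twelfth is B5.
A perfect twelfth up from C4 gives G5.
G3: a twelfth up reaches D, and 19 semitones makes it D5.
A perfect twelfth up from B2 gives F#4.
Db2: a twelfth up reaches A, and 19 semitones makes it Ab3.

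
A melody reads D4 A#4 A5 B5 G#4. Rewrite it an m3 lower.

B3 F##4 F#5 G#5 E#4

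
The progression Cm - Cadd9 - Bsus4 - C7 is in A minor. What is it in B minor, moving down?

A minor down to B minor is a minor seventh; each chord root moves by that interval while the quality stays the same.
Cm: root C down a minor seventh → D, giving Dm.
Cadd9: root C down a minor seventh → D, giving Dadd9.
Bsus4: root B down a minor seventh → C#, giving C#sus4.
C7: root C down a minor seventh → D, giving D7.

Dm Dadd9 C#sus4 D7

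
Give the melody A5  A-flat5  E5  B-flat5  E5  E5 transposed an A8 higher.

A5 becomes A#6
Ab5 becomes A6
E5 becomes E#6
Bb5 becomes B6
E5 becomes E#6
E5 becomes E#6

A#6 A6 E#6 B6 E#6 E#6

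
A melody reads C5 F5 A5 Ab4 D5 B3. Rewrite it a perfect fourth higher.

C5 up a perfect fourth is F5.
A perfect fourth up from F5 gives Bb5.
A perfect fourth up from A5 gives D6.
Ab4: a fourth up reaches D, and 5 semitones makes it Db5.
D5 up a perfect fourth is G5.
B3: a fourth up reaches E, and 5 semitones makes it E4.

F5 Bb5 D6 Db5 G5 E4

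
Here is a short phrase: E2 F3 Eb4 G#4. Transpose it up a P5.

B2 C4 Bb4 D#5

E2: a fifth up reaches B, and 7 semitones makes it B2.
A perfect fifth up from F3 gives C4.
Eb4 up a perfect fifth is Bb4.
G#4: a fifth up reaches D, and 7 semitones makes it D#5.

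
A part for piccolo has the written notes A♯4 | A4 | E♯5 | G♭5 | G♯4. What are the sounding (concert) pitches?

A#5 A5 E#6 Gb6 G#5

The piccolo sounds a perfect octave above written, so transpose each written note up a perfect octave.
A#4 → A#5
A4 → A5
E#5 → E#6
Gb5 → Gb6
G#4 → G#5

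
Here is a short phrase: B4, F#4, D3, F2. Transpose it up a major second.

C#5 G#4 E3 G2

A major second up from B4 gives C#5.
A major second up from F#4 gives G#4.
D3: a second up reaches E, and 2 semitones makes it E3.
F2: a second up reaches G, and 2 semitones makes it G2.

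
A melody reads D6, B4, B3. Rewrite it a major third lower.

Bb5 G4 G3

D6 down a major third is Bb5.
A major third down from B4 gives G4.
B3: a third down reaches G, and 4 semitones makes it G3.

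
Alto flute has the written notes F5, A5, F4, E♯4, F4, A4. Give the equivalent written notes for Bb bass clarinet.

First find concert pitch: the alto flute sounds a perfect fourth below written, so F5 A5 F4 E♯4 F4 A4 sounds C5 E5 C4 B#3 C4 E4.
Then write for Bb bass clarinet: it sounds a major ninth below written, so the part must be a major ninth above concert.
C5 → D6
E5 → F#6
C4 → D5
B#3 → C##5
C4 → D5
E4 → F#5

D6 F#6 D5 C##5 D5 F#5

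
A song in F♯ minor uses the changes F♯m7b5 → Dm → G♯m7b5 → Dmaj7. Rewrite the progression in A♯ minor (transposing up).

F♯ minor up to A♯ minor is a major third; each chord root moves by that interval while the quality stays the same.
F♯m7b5: root F♯ up a major third → A#, giving A#m7b5.
Dm: root D up a major third → F#, giving F#m.
G♯m7b5: root G♯ up a major third → B#, giving B#m7b5.
Dmaj7: root D up a major third → F#, giving F#maj7.

A#m7b5 F#m B#m7b5 F#maj7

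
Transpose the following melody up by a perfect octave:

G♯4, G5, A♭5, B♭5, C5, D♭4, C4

G#5 G6 Ab6 Bb6 C6 Db5 C5

G#4 -> G#5
G5 -> G6
Ab5 -> Ab6
Bb5 -> Bb6
C5 -> C6
Db4 -> Db5
C4 -> C5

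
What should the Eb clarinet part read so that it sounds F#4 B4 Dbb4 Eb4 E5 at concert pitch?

Written C4 sounds as Eb4 on the Eb clarinet, so concert pitches are written a minor third down.
F#4 becomes D#4
B4 becomes G#4
Dbb4 becomes Bbb3
Eb4 becomes C4
E5 becomes C#5

D#4 G#4 Bbb3 C4 C#5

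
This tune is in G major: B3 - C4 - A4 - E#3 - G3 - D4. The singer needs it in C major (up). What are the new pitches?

E4 F4 D5 A#3 C4 G4

G major to C major up is a perfect fourth, so every note moves up by that interval.
B3 becomes E4
C4 becomes F4
A4 becomes D5
E#3 becomes A#3
G3 becomes C4
D4 becomes G4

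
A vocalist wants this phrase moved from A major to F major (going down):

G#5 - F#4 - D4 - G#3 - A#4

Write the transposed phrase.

E5 D4 Bb3 E3 F#4

From A down to F is a major third; apply that to each pitch.
G#5 → E5
F#4 → D4
D4 → Bb3
G#3 → E3
A#4 → F#4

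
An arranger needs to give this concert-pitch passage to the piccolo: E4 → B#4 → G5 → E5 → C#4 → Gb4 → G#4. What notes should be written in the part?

Written C4 sounds as C5 on the piccolo, so concert pitches are written a perfect octave down.
E4 to E3
B#4 to B#3
G5 to G4
E5 to E4
C#4 to C#3
Gb4 to Gb3
G#4 to G#3

E3 B#3 G4 E4 C#3 Gb3 G#3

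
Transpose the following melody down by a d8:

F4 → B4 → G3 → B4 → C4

F#3 B#3 G#2 B#3 C#3

A diminished octave down from F4 gives F#3.
B4: an octave down reaches B, and 11 semitones makes it B#3.
G3: an octave down reaches G, and 11 semitones makes it G#2.
B4 down a diminished octave is B#3.
C4 down a diminished octave is C#3.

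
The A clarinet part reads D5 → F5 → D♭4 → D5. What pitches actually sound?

B4 D5 Bb3 B4

Written C4 on the A clarinet sounds as A3, a minor third lower; apply that shift to every note.
D5 to B4
F5 to D5
Db4 to Bb3
D5 to B4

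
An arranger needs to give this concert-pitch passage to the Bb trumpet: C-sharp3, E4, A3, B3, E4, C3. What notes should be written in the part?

D#3 F#4 B3 C#4 F#4 D3

Written C4 sounds as Bb3 on the Bb trumpet, so concert pitches are written a major second up.
C#3 gives D#3
E4 gives F#4
A3 gives B3
B3 gives C#4
E4 gives F#4
C3 gives D3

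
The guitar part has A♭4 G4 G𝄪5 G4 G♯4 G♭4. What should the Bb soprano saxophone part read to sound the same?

First find concert pitch: the guitar sounds a perfect octave below written, so A♭4 G4 G𝄪5 G4 G♯4 G♭4 sounds Ab3 G3 G##4 G3 G#3 Gb3.
Then write for Bb soprano saxophone: it sounds a major second below written, so the part must be a major second above concert.
Ab3 → Bb3
G3 → A3
G##4 → A##4
G3 → A3
G#3 → A#3
Gb3 → Ab3

Bb3 A3 A##4 A3 A#3 Ab3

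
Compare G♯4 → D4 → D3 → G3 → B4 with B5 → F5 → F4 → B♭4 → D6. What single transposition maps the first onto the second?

Take the first pair: G#4 → B5. G to B spans 10 letter names, so the interval is some kind of tenth.
G#4 to B5 is 15 semitones, which makes it a minor tenth; the second version is higher, so the direction is up.
Checking another pair — B4 → D6 — gives the same interval.

up a minor tenth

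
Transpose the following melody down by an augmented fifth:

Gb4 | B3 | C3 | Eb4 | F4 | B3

Gb4 → Cbb4
B3 → Eb3
C3 → Fb2
Eb4 → Abb3
F4 → Bbb3
B3 → Eb3

Cbb4 Eb3 Fb2 Abb3 Bbb3 Eb3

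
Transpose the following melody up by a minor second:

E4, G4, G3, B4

E4 up a minor second is F4.
A minor second up from G4 gives Ab4.
G3 up a minor second is Ab3.
A minor second up from B4 gives C5.

F4 Ab4 Ab3 C5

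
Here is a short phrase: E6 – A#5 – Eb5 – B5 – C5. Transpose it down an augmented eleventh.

E6: an eleventh down reaches B, and 18 semitones makes it Bb4.
A#5 down an augmented eleventh is E4.
An augmented eleventh down from Eb5 gives Bbb3.
B5 down an augmented eleventh is F4.
C5 down an augmented eleventh is Gb3.

Bb4 E4 Bbb3 F4 Gb3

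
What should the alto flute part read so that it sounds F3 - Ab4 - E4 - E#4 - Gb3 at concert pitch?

Bb3 Db5 A4 A#4 Cb4

The alto flute sounds a perfect fourth below written, so the written part must be a perfect fourth above concert — transpose each note up.
F3 to Bb3
Ab4 to Db5
E4 to A4
E#4 to A#4
Gb3 to Cb4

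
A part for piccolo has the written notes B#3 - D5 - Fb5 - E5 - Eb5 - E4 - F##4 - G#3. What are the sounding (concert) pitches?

The piccolo sounds a perfect octave above written, so transpose each written note up a perfect octave.
B#3 to B#4
D5 to D6
Fb5 to Fb6
E5 to E6
Eb5 to Eb6
E4 to E5
F##4 to F##5
G#3 to G#4

B#4 D6 Fb6 E6 Eb6 E5 F##5 G#4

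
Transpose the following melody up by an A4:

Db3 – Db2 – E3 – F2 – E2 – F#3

Db3 to G3
Db2 to G2
E3 to A#3
F2 to B2
E2 to A#2
F#3 to B#3

G3 G2 A#3 B2 A#2 B#3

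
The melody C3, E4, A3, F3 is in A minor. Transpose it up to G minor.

Bb3 D5 G4 Eb4

A minor to G minor up is a minor seventh, so every note moves up by that interval.
C3 to Bb3
E4 to D5
A3 to G4
F3 to Eb4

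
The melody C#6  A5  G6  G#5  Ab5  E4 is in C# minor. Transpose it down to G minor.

G5 Eb5 Db6 D5 Ebb5 Bb3

From C# down to G is an augmented fourth; apply that to each pitch.
C#6 gives G5
A5 gives Eb5
G6 gives Db6
G#5 gives D5
Ab5 gives Ebb5
E4 gives Bb3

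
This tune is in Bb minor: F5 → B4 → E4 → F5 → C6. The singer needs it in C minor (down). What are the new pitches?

G4 C#4 F#3 G4 D5

Bb minor to C minor down is a minor seventh, so every note moves down by that interval.
F5 to G4
B4 to C#4
E4 to F#3
F5 to G4
C6 to D5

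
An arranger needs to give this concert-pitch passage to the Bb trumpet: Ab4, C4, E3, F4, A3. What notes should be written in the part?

Bb4 D4 F#3 G4 B3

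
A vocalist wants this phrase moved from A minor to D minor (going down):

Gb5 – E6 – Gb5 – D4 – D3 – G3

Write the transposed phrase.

A minor to D minor down is a perfect fifth, so every note moves down by that interval.
Gb5 → Cb5
E6 → A5
Gb5 → Cb5
D4 → G3
D3 → G2
G3 → C3

Cb5 A5 Cb5 G3 G2 C3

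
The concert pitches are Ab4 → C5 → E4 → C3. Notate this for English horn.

Eb5 G5 B4 G3

Written C4 sounds as F3 on the English horn, so concert pitches are written a perfect fifth up.
Ab4 to Eb5
C5 to G5
E4 to B4
C3 to G3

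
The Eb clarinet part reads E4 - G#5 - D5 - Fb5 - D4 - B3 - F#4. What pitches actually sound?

Written C4 on the Eb clarinet sounds as Eb4, a minor third higher; apply that shift to every note.
E4 → G4
G#5 → B5
D5 → F5
Fb5 → Abb5
D4 → F4
B3 → D4
F#4 → A4

G4 B5 F5 Abb5 F4 D4 A4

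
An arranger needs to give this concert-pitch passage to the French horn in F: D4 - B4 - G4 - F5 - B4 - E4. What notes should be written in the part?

A4 F#5 D5 C6 F#5 B4

Written C4 sounds as F3 on the French horn in F, so concert pitches are written a perfect fifth up.
D4 to A4
B4 to F#5
G4 to D5
F5 to C6
B4 to F#5
E4 to B4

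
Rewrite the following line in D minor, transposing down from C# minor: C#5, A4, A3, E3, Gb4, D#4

From C# down to D is a major seventh; apply that to each pitch.
C#5 becomes D4
A4 becomes Bb3
A3 becomes Bb2
E3 becomes F2
Gb4 becomes Abb3
D#4 becomes E3

D4 Bb3 Bb2 F2 Abb3 E3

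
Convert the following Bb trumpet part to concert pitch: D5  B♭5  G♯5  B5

Written C4 on the Bb trumpet sounds as Bb3, a major second lower; apply that shift to every note.
D5 becomes C5
Bb5 becomes Ab5
G#5 becomes F#5
B5 becomes A5

C5 Ab5 F#5 A5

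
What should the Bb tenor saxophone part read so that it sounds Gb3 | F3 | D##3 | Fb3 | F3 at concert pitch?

The Bb tenor saxophone sounds a major ninth below written, so the written part must be a major ninth above concert — transpose each note up.
Gb3 to Ab4
F3 to G4
D##3 to E##4
Fb3 to Gb4
F3 to G4

Ab4 G4 E##4 Gb4 G4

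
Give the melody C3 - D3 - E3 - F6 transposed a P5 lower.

C3 becomes F2
D3 becomes G2
E3 becomes A2
F6 becomes Bb5

F2 G2 A2 Bb5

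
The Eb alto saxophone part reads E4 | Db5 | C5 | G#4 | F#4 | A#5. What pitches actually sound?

Written C4 on the Eb alto saxophone sounds as Eb3, a major sixth lower; apply that shift to every note.
E4 → G3
Db5 → Fb4
C5 → Eb4
G#4 → B3
F#4 → A3
A#5 → C#5

G3 Fb4 Eb4 B3 A3 C#5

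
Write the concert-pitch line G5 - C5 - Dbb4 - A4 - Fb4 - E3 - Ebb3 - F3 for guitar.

G6 C6 Dbb5 A5 Fb5 E4 Ebb4 F4

Written C4 sounds as C3 on the guitar, so concert pitches are written a perfect octave up.
G5 becomes G6
C5 becomes C6
Dbb4 becomes Dbb5
A4 becomes A5
Fb4 becomes Fb5
E3 becomes E4
Ebb3 becomes Ebb4
F3 becomes F4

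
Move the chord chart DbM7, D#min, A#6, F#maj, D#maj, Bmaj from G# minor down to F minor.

G# minor down to F minor is an augmented second; each chord root moves by that interval while the quality stays the same.
DbM7: root Db down an augmented second → Cbb, giving CbbM7.
D#min: root D# down an augmented second → C, giving Cmin.
A#6: root A# down an augmented second → G, giving G6.
F#maj: root F# down an augmented second → Eb, giving Ebmaj.
D#maj: root D# down an augmented second → C, giving Cmaj.
Bmaj: root B down an augmented second → Ab, giving Abmaj.

CbbM7 Cmin G6 Ebmaj Cmaj Abmaj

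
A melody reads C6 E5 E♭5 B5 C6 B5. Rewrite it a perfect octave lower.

C6 becomes C5
E5 becomes E4
Eb5 becomes Eb4
B5 becomes B4
C6 becomes C5
B5 becomes B4

C5 E4 Eb4 B4 C5 B4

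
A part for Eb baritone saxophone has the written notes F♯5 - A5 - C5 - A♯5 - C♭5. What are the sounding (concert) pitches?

Written C4 on the Eb baritone saxophone sounds as Eb2, a major thirteenth lower; apply that shift to every note.
F#5 -> A3
A5 -> C4
C5 -> Eb3
A#5 -> C#4
Cb5 -> Ebb3

A3 C4 Eb3 C#4 Ebb3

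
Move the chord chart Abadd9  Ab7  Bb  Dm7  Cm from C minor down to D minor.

Bbadd9 Bb7 C Em7 Dm

C minor down to D minor is a minor seventh; each chord root moves by that interval while the quality stays the same.
Abadd9: root Ab down a minor seventh → Bb, giving Bbadd9.
Ab7: root Ab down a minor seventh → Bb, giving Bb7.
Bb: root Bb down a minor seventh → C, giving C.
Dm7: root D down a minor seventh → E, giving Em7.
Cm: root C down a minor seventh → D, giving Dm.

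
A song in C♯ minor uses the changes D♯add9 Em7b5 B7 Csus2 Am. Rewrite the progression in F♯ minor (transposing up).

C♯ minor up to F♯ minor is a perfect fourth; each chord root moves by that interval while the quality stays the same.
D♯add9: root D♯ up a perfect fourth → G#, giving G#add9.
Em7b5: root E up a perfect fourth → A, giving Am7b5.
B7: root B up a perfect fourth → E, giving E7.
Csus2: root C up a perfect fourth → F, giving Fsus2.
Am: root A up a perfect fourth → D, giving Dm.

G#add9 Am7b5 E7 Fsus2 Dm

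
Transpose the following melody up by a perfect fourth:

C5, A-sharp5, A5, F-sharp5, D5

F5 D#6 D6 B5 G5

C5 to F5
A#5 to D#6
A5 to D6
F#5 to B5
D5 to G5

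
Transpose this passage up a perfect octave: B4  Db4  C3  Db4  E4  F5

B5 Db5 C4 Db5 E5 F6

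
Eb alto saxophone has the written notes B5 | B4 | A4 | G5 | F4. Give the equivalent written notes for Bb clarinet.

E5 E4 D4 C5 Bb3

First find concert pitch: the Eb alto saxophone sounds a major sixth below written, so B5 B4 A4 G5 F4 sounds D5 D4 C4 Bb4 Ab3.
Then write for Bb clarinet: it sounds a major second below written, so the part must be a major second above concert.
D5 → E5
D4 → E4
C4 → D4
Bb4 → C5
Ab3 → Bb3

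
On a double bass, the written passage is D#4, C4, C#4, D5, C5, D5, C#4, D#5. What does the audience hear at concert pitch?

D#3 C3 C#3 D4 C4 D4 C#3 D#4

Written C4 on the double bass sounds as C3, a perfect octave lower; apply that shift to every note.
D#4 to D#3
C4 to C3
C#4 to C#3
D5 to D4
C5 to C4
D5 to D4
C#4 to C#3
D#5 to D#4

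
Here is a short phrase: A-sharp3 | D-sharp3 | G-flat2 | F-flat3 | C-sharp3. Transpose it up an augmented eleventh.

A#3 up an augmented eleventh is D##5.
D#3 up an augmented eleventh is G##4.
Gb2: an eleventh up reaches C, and 18 semitones makes it C4.
An augmented eleventh up from Fb3 gives Bb4.
An augmented eleventh up from C#3 gives F##4.

D##5 G##4 C4 Bb4 F##4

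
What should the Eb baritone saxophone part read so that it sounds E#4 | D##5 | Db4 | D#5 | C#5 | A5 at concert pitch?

The Eb baritone saxophone sounds a major thirteenth below written, so the written part must be a major thirteenth above concert — transpose each note up.
E#4 -> C##6
D##5 -> B##6
Db4 -> Bb5
D#5 -> B#6
C#5 -> A#6
A5 -> F#7

C##6 B##6 Bb5 B#6 A#6 F#7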